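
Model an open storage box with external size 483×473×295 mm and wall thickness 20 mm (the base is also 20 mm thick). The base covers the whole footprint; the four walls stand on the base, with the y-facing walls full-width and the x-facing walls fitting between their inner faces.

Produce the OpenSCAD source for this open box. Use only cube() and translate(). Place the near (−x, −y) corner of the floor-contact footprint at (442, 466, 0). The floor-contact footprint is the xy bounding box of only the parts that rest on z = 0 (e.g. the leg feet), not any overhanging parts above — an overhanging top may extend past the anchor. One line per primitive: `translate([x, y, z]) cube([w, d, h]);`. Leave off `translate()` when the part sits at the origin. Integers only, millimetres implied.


translate([442, 466, 0]) cube([483, 473, 20]);
translate([442, 466, 20]) cube([483, 20, 275]);
translate([442, 919, 20]) cube([483, 20, 275]);
translate([442, 486, 20]) cube([20, 433, 275]);
translate([905, 486, 20]) cube([20, 433, 275]);


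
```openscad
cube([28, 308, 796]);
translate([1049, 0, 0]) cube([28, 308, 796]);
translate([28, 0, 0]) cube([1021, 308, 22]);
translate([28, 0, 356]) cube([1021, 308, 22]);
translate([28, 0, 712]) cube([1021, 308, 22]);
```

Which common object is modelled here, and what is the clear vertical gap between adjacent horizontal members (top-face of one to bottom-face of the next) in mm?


A bookshelf. The clear shelf gap is 334 mm.

Two tall side panels with 3 horizontal boards between them — a bookshelf. The first two shelf undersides are at z = 0 and z = 356; with shelf thickness 22, the clear gap is 356 − 0 − 22 = 334 mm.


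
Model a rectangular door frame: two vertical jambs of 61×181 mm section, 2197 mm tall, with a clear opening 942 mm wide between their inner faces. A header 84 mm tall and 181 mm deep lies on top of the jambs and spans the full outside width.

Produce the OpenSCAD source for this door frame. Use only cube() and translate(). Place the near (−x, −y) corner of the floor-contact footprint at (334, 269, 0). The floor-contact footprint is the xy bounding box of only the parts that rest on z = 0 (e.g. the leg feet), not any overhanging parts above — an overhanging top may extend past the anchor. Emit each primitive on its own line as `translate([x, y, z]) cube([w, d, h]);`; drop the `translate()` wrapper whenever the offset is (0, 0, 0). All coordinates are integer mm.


translate([334, 269, 0]) cube([61, 181, 2197]);
translate([1337, 269, 0]) cube([61, 181, 2197]);
translate([334, 269, 2197]) cube([1064, 181, 84]);


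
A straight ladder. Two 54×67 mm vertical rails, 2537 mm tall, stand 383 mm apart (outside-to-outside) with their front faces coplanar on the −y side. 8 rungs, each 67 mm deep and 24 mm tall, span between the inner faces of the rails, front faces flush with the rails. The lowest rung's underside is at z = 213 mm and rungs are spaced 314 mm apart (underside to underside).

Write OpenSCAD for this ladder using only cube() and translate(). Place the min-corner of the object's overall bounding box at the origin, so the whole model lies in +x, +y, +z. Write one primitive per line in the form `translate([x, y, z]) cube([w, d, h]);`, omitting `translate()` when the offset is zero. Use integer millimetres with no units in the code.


cube([54, 67, 2537]);
translate([329, 0, 0]) cube([54, 67, 2537]);
translate([54, 0, 213]) cube([275, 67, 24]);
translate([54, 0, 527]) cube([275, 67, 24]);
translate([54, 0, 841]) cube([275, 67, 24]);
translate([54, 0, 1155]) cube([275, 67, 24]);
translate([54, 0, 1469]) cube([275, 67, 24]);
translate([54, 0, 1783]) cube([275, 67, 24]);
translate([54, 0, 2097]) cube([275, 67, 24]);
translate([54, 0, 2411]) cube([275, 67, 24]);


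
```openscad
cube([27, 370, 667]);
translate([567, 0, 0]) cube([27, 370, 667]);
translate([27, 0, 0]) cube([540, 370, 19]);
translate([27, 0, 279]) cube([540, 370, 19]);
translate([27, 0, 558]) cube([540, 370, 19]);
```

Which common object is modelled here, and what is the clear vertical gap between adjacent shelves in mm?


A bookshelf. The clear shelf gap is 260 mm.

Two tall side panels with 3 horizontal boards between them — a bookshelf. The first two shelf undersides are at z = 0 and z = 279; with shelf thickness 19, the clear gap is 279 − 0 − 19 = 260 mm.


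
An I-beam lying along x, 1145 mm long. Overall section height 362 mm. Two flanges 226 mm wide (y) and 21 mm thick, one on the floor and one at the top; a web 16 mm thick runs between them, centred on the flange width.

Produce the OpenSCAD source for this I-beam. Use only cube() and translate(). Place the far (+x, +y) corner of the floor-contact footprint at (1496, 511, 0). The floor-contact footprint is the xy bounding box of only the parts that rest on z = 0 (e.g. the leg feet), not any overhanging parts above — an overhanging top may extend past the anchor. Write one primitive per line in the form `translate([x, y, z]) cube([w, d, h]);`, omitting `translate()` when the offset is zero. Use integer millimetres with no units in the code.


translate([351, 285, 0]) cube([1145, 226, 21]);
translate([351, 390, 21]) cube([1145, 16, 320]);
translate([351, 285, 341]) cube([1145, 226, 21]);


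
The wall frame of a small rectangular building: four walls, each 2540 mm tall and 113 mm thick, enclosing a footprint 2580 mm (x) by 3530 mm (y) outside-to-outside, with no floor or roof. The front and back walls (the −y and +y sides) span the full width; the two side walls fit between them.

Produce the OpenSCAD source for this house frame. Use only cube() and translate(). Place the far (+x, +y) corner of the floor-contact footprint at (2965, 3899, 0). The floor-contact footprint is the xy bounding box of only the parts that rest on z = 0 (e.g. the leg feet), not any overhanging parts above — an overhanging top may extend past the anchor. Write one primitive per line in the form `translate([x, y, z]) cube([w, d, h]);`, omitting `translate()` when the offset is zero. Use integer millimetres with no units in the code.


translate([385, 369, 0]) cube([2580, 113, 2540]);
translate([385, 3786, 0]) cube([2580, 113, 2540]);
translate([385, 482, 0]) cube([113, 3304, 2540]);
translate([2852, 482, 0]) cube([113, 3304, 2540]);


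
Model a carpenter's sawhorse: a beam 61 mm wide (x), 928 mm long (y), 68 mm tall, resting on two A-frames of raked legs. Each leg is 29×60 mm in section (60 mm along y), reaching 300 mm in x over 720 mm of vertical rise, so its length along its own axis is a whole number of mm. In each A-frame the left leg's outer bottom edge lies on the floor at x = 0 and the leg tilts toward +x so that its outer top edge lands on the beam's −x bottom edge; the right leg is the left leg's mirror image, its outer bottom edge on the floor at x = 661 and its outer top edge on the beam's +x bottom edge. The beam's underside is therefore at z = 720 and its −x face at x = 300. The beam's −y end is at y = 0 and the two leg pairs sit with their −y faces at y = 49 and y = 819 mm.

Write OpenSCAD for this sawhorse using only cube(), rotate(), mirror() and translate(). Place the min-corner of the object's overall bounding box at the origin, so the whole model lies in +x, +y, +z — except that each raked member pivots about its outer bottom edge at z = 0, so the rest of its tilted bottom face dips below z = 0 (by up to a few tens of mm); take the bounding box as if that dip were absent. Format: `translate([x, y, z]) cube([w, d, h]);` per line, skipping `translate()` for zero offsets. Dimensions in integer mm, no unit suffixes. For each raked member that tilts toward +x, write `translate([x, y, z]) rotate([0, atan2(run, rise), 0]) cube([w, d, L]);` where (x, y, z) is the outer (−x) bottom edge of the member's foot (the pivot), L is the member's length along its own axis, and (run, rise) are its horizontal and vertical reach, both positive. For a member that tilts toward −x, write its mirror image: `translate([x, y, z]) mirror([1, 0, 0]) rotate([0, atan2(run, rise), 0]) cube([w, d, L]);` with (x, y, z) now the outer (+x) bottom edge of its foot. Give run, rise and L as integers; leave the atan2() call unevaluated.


translate([300, 0, 720]) cube([61, 928, 68]);
translate([0, 49, 0]) rotate([0, atan2(300, 720), 0]) cube([29, 60, 780]);
translate([661, 49, 0]) mirror([1, 0, 0]) rotate([0, atan2(300, 720), 0]) cube([29, 60, 780]);
translate([0, 819, 0]) rotate([0, atan2(300, 720), 0]) cube([29, 60, 780]);
translate([661, 819, 0]) mirror([1, 0, 0]) rotate([0, atan2(300, 720), 0]) cube([29, 60, 780]);


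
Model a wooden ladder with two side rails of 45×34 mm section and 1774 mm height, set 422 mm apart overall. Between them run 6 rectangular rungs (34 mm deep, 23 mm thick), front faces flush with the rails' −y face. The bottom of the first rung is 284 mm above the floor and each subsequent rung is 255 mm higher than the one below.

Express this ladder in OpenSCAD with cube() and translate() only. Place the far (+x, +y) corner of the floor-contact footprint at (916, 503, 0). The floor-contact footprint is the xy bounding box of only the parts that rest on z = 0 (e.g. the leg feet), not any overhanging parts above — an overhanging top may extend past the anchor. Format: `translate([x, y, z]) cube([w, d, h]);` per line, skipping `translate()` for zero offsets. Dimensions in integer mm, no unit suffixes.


translate([494, 469, 0]) cube([45, 34, 1774]);
translate([871, 469, 0]) cube([45, 34, 1774]);
translate([539, 469, 284]) cube([332, 34, 23]);
translate([539, 469, 539]) cube([332, 34, 23]);
translate([539, 469, 794]) cube([332, 34, 23]);
translate([539, 469, 1049]) cube([332, 34, 23]);
translate([539, 469, 1304]) cube([332, 34, 23]);
translate([539, 469, 1559]) cube([332, 34, 23]);


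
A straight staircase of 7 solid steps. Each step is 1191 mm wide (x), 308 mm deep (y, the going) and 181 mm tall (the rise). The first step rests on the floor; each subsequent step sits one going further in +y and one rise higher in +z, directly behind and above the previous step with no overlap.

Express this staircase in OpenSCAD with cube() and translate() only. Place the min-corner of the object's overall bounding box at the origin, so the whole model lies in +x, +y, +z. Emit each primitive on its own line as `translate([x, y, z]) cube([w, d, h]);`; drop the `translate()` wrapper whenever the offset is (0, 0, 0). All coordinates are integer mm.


cube([1191, 308, 181]);
translate([0, 308, 181]) cube([1191, 308, 181]);
translate([0, 616, 362]) cube([1191, 308, 181]);
translate([0, 924, 543]) cube([1191, 308, 181]);
translate([0, 1232, 724]) cube([1191, 308, 181]);
translate([0, 1540, 905]) cube([1191, 308, 181]);
translate([0, 1848, 1086]) cube([1191, 308, 181]);


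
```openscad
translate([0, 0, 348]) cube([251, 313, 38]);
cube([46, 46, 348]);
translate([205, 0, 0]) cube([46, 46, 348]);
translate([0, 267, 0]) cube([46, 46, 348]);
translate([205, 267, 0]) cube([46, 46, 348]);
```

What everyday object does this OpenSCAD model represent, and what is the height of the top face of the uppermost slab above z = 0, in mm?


A stool. The seat height is 386 mm.

A 251×313×38 slab at z = 348 on four corner posts — a stool. The seat top is 348 + 38 = 386 mm.


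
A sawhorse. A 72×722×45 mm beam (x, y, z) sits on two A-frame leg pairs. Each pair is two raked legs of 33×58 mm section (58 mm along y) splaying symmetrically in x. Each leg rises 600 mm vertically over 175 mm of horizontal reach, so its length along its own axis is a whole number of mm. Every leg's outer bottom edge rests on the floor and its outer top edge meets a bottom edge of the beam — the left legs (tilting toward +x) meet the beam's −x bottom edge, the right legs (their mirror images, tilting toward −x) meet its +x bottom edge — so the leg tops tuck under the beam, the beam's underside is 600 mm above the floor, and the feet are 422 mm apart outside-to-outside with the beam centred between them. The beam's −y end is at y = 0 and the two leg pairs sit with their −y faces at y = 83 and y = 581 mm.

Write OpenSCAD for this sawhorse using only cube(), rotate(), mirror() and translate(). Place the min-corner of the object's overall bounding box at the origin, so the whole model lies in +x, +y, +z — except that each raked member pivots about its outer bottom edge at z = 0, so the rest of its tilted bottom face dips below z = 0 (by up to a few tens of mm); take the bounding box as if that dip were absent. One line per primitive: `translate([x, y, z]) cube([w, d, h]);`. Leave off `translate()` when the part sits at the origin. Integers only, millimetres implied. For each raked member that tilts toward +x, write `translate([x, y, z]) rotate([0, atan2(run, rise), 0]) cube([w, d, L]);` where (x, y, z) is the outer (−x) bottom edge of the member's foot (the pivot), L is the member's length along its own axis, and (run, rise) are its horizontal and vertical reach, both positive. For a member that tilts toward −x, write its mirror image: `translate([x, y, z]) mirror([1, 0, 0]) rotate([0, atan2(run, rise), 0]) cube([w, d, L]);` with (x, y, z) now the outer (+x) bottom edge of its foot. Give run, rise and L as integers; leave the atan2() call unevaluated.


// leg length = √(175² + 600²) = 625
// right-leg outer foot x = 2·175 + 72 = 422
// beam min-corner = (175, 0, 600)
translate([175, 0, 600]) cube([72, 722, 45]);
translate([0, 83, 0]) rotate([0, atan2(175, 600), 0]) cube([33, 58, 625]);
translate([422, 83, 0]) mirror([1, 0, 0]) rotate([0, atan2(175, 600), 0]) cube([33, 58, 625]);
translate([0, 581, 0]) rotate([0, atan2(175, 600), 0]) cube([33, 58, 625]);
translate([422, 581, 0]) mirror([1, 0, 0]) rotate([0, atan2(175, 600), 0]) cube([33, 58, 625]);


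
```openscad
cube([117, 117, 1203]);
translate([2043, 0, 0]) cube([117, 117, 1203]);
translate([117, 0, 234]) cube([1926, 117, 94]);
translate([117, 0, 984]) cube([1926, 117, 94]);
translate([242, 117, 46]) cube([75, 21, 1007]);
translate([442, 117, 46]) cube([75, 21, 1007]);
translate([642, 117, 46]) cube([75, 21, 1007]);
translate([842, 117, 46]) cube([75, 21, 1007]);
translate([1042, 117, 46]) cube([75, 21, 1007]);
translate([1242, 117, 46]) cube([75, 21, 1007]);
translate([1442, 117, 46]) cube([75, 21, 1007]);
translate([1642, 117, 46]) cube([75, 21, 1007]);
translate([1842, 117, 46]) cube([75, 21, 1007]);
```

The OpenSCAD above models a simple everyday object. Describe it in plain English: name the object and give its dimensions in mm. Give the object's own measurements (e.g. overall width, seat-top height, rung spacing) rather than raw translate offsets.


A fence section. Two 117×117 mm posts, 1203 mm tall, stand on the floor with a clear span of 1926 mm between their inner faces. Two horizontal rails of 117×94 mm section span the gap between the posts with their undersides at z = 234 mm and z = 984 mm, flush with the posts' −y face. 9 pickets, each 75 mm wide, 21 mm thick and 1007 mm tall, are fixed to the +y face of the rails with their bottoms at z = 46 mm, spaced across the span with a 125 mm gap after the −x post and between neighbouring pickets, with 126 mm left before the +x post.


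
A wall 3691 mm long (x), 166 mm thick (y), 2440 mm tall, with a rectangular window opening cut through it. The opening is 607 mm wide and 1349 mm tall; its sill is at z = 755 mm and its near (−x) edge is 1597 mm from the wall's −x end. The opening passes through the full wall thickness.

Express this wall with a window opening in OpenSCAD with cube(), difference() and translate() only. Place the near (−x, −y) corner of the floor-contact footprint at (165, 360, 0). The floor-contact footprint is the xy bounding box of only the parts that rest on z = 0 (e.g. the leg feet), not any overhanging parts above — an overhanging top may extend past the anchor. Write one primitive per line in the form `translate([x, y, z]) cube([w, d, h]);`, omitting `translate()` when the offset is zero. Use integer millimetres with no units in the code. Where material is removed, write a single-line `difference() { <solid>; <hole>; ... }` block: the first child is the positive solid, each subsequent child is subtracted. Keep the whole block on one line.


difference() { translate([165, 360, 0]) cube([3691, 166, 2440]); translate([1762, 360, 755]) cube([607, 166, 1349]); }


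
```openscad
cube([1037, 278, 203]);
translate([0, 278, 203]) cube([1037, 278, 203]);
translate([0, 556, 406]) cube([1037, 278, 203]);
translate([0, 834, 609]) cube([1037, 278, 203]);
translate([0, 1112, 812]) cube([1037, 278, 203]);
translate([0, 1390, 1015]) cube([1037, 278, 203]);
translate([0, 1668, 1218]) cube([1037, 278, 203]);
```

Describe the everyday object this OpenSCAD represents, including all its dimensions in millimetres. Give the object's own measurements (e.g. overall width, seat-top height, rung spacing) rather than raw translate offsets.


A straight staircase of 7 solid steps. Each step is 1037 mm wide (x), 278 mm deep (y, the going) and 203 mm tall (the rise). The first step rests on the floor; each subsequent step sits one going further in +y and one rise higher in +z, directly behind and above the previous step with no overlap.


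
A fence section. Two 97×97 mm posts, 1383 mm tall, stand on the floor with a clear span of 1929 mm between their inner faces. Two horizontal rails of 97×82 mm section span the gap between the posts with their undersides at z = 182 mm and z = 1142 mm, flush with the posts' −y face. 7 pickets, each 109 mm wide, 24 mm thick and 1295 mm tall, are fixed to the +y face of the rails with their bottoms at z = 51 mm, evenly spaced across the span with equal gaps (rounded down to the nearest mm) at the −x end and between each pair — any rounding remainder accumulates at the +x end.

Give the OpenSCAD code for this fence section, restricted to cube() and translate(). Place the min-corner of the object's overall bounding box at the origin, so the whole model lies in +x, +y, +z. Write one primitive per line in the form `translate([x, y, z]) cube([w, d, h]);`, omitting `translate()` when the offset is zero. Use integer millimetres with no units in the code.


cube([97, 97, 1383]);
translate([2026, 0, 0]) cube([97, 97, 1383]);
translate([97, 0, 182]) cube([1929, 97, 82]);
translate([97, 0, 1142]) cube([1929, 97, 82]);
translate([242, 97, 51]) cube([109, 24, 1295]);
translate([496, 97, 51]) cube([109, 24, 1295]);
translate([750, 97, 51]) cube([109, 24, 1295]);
translate([1004, 97, 51]) cube([109, 24, 1295]);
translate([1258, 97, 51]) cube([109, 24, 1295]);
translate([1512, 97, 51]) cube([109, 24, 1295]);
translate([1766, 97, 51]) cube([109, 24, 1295]);


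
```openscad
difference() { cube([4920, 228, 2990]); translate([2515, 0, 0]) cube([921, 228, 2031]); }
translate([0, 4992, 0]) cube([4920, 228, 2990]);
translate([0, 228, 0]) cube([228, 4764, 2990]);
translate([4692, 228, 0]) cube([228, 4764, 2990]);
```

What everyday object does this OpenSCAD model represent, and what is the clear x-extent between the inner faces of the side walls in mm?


A single room. The interior width is 4464 mm.

Four walls enclosing a rectangle with a door in the front wall — a room. Outside width 4920 minus two 228 mm walls gives 4464 mm.


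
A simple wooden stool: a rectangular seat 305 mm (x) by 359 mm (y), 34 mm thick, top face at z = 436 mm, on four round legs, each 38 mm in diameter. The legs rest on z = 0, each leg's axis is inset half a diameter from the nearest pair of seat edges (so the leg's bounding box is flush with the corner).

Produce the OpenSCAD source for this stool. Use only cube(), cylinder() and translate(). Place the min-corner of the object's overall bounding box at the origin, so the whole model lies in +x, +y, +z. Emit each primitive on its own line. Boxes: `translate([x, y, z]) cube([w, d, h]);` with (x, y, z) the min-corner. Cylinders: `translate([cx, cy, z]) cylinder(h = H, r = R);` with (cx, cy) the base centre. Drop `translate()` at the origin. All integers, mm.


translate([0, 0, 402]) cube([305, 359, 34]);
translate([19, 19, 0]) cylinder(h = 402, r = 19);
translate([286, 19, 0]) cylinder(h = 402, r = 19);
translate([19, 340, 0]) cylinder(h = 402, r = 19);
translate([286, 340, 0]) cylinder(h = 402, r = 19);


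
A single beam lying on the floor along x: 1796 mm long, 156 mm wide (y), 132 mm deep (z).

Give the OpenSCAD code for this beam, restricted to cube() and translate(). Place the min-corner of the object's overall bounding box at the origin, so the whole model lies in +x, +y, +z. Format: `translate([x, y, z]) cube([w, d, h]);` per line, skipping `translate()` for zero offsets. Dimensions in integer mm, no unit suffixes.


cube([1796, 156, 132]);


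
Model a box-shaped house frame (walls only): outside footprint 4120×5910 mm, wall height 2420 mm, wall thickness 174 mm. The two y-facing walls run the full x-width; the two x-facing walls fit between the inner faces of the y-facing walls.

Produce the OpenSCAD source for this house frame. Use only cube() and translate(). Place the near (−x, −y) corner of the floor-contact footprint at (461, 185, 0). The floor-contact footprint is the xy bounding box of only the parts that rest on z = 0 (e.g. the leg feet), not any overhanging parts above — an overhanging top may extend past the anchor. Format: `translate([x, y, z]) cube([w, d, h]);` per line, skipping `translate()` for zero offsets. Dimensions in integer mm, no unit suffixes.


translate([461, 185, 0]) cube([4120, 174, 2420]);
translate([461, 5921, 0]) cube([4120, 174, 2420]);
translate([461, 359, 0]) cube([174, 5562, 2420]);
translate([4407, 359, 0]) cube([174, 5562, 2420]);


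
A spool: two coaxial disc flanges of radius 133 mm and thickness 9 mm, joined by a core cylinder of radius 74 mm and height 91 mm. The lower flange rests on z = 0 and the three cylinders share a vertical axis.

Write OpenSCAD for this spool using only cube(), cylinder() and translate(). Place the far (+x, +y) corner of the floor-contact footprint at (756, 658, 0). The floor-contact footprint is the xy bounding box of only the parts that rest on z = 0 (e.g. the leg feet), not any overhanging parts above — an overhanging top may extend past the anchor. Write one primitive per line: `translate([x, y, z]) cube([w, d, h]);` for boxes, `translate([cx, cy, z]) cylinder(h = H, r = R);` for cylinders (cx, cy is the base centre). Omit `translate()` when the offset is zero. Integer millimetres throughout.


translate([623, 525, 0]) cylinder(h = 9, r = 133);
translate([623, 525, 9]) cylinder(h = 91, r = 74);
translate([623, 525, 100]) cylinder(h = 9, r = 133);


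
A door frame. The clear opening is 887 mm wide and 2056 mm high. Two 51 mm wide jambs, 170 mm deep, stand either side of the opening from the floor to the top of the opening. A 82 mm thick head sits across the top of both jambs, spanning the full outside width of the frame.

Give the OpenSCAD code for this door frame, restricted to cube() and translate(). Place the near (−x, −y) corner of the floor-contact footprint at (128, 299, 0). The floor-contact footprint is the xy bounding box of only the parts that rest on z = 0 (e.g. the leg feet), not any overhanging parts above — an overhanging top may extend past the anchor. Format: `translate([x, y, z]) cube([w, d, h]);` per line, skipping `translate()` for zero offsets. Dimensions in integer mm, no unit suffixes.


translate([128, 299, 0]) cube([51, 170, 2056]);
translate([1066, 299, 0]) cube([51, 170, 2056]);
translate([128, 299, 2056]) cube([989, 170, 82]);


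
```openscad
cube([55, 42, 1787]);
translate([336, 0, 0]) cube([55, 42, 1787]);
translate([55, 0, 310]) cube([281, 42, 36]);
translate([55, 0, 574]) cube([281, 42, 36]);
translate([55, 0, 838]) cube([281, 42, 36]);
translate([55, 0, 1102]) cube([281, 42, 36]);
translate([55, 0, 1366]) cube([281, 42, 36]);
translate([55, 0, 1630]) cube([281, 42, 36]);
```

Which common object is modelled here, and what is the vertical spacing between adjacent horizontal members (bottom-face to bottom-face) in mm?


A ladder. The rung spacing is 264 mm.

Two tall 55×42 posts with 6 short bars between them — a ladder. Adjacent rungs sit at z = 310 and z = 574, so the spacing is 574 − 310 = 264 mm.


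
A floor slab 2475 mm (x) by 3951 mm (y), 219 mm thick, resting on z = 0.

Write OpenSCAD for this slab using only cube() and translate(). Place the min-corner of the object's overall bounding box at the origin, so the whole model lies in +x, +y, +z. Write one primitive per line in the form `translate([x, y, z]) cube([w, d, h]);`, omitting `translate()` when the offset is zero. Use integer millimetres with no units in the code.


cube([2475, 3951, 219]);


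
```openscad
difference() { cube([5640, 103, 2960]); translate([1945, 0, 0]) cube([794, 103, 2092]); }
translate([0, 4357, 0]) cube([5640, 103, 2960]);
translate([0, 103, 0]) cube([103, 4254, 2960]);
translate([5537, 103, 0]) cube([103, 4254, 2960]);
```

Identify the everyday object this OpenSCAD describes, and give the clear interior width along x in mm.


A single room. The interior width is 5434 mm.

Four walls enclosing a rectangle with a door in the front wall — a room. Outside width 5640 minus two 103 mm walls gives 5434 mm.


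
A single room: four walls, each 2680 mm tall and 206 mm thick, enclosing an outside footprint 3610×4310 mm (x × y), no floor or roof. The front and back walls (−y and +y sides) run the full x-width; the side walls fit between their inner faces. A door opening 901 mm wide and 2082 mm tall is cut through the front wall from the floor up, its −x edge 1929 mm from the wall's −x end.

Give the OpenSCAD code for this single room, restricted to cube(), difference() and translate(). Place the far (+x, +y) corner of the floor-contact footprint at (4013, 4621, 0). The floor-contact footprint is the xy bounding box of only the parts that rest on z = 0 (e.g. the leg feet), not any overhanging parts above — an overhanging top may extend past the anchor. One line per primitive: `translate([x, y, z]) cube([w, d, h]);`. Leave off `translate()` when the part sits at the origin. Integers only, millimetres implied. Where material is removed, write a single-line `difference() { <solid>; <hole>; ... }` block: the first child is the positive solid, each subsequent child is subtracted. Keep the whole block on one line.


difference() { translate([403, 311, 0]) cube([3610, 206, 2680]); translate([2332, 311, 0]) cube([901, 206, 2082]); }
translate([403, 4415, 0]) cube([3610, 206, 2680]);
translate([403, 517, 0]) cube([206, 3898, 2680]);
translate([3807, 517, 0]) cube([206, 3898, 2680]);


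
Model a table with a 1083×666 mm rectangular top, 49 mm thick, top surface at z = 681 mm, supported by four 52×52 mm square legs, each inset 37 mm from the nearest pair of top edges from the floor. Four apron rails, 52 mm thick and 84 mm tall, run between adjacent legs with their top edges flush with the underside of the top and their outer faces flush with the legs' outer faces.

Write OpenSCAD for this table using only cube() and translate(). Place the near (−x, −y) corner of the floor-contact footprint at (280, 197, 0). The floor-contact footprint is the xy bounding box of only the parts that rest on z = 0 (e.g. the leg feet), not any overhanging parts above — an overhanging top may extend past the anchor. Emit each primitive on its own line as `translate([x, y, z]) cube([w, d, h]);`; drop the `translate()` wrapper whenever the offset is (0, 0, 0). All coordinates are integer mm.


// leg_h = 681 - 49 = 632
// apron z = 632 - 84 = 548
translate([243, 160, 632]) cube([1083, 666, 49]);
translate([280, 197, 0]) cube([52, 52, 632]);
translate([1237, 197, 0]) cube([52, 52, 632]);
translate([280, 737, 0]) cube([52, 52, 632]);
translate([1237, 737, 0]) cube([52, 52, 632]);
translate([332, 197, 548]) cube([905, 52, 84]);
translate([332, 737, 548]) cube([905, 52, 84]);
translate([280, 249, 548]) cube([52, 488, 84]);
translate([1237, 249, 548]) cube([52, 488, 84]);


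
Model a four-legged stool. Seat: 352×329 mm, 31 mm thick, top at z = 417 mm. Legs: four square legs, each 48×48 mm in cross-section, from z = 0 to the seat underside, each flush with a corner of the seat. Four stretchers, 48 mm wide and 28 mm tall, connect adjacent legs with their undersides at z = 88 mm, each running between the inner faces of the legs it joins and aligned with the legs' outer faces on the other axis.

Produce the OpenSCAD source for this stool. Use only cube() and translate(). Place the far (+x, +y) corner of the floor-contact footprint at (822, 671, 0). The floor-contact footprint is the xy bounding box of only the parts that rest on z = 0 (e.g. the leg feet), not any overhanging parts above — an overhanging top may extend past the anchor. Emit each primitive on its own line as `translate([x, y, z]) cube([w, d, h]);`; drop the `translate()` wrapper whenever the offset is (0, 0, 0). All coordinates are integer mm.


translate([470, 342, 386]) cube([352, 329, 31]);
translate([470, 342, 0]) cube([48, 48, 386]);
translate([774, 342, 0]) cube([48, 48, 386]);
translate([470, 623, 0]) cube([48, 48, 386]);
translate([774, 623, 0]) cube([48, 48, 386]);
translate([518, 342, 88]) cube([256, 48, 28]);
translate([518, 623, 88]) cube([256, 48, 28]);
translate([470, 390, 88]) cube([48, 233, 28]);
translate([774, 390, 88]) cube([48, 233, 28]);


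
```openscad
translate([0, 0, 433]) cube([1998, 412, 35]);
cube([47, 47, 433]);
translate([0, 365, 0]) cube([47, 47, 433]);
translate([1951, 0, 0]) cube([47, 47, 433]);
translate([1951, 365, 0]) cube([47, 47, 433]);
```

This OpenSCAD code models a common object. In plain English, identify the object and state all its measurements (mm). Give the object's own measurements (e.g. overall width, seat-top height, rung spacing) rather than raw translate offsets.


A long wooden bench with a 1998 mm (x) × 412 mm (y) seat, 35 mm thick, its top surface 468 mm above the floor. Four 47 mm square legs at the seat corners, flush with the edges, run from z = 0 to the seat underside.


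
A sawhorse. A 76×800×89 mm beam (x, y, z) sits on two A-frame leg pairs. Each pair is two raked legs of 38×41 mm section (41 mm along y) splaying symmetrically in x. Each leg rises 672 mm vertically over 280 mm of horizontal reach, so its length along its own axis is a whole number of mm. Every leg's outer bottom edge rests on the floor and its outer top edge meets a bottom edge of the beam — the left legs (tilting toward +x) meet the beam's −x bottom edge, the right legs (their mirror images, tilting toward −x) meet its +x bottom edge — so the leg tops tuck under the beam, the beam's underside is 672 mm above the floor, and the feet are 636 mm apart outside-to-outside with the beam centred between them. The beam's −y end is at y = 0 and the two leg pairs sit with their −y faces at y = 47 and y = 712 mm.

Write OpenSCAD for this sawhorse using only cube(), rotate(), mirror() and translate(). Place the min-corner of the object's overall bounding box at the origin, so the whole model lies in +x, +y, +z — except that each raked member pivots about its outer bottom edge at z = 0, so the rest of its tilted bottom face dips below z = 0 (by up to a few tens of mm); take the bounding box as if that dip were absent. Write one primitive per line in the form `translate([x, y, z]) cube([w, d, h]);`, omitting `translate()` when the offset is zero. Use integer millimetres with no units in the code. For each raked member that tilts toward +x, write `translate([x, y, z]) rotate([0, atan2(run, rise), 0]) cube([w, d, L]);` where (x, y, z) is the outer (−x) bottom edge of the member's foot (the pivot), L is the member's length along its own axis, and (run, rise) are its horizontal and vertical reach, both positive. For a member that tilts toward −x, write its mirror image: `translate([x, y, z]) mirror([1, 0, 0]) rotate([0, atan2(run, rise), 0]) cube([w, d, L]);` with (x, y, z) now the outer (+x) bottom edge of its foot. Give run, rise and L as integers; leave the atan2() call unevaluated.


// leg length = √(280² + 672²) = 728
// right-leg outer foot x = 2·280 + 76 = 636
// beam min-corner = (280, 0, 672)
translate([280, 0, 672]) cube([76, 800, 89]);
translate([0, 47, 0]) rotate([0, atan2(280, 672), 0]) cube([38, 41, 728]);
translate([636, 47, 0]) mirror([1, 0, 0]) rotate([0, atan2(280, 672), 0]) cube([38, 41, 728]);
translate([0, 712, 0]) rotate([0, atan2(280, 672), 0]) cube([38, 41, 728]);
translate([636, 712, 0]) mirror([1, 0, 0]) rotate([0, atan2(280, 672), 0]) cube([38, 41, 728]);


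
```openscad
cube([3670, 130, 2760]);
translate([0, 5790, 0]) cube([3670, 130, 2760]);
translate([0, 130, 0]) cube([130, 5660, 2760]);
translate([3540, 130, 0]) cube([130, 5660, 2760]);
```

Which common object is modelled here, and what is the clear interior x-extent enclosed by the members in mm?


A house (or room) frame. The interior width is 3410 mm.

Four 2760 mm walls enclosing a rectangle with no floor or roof — a room or house frame. Outside width is 3670 mm and wall thickness is 130 mm, so the interior width is 3670 − 2 × 130 = 3410 mm.


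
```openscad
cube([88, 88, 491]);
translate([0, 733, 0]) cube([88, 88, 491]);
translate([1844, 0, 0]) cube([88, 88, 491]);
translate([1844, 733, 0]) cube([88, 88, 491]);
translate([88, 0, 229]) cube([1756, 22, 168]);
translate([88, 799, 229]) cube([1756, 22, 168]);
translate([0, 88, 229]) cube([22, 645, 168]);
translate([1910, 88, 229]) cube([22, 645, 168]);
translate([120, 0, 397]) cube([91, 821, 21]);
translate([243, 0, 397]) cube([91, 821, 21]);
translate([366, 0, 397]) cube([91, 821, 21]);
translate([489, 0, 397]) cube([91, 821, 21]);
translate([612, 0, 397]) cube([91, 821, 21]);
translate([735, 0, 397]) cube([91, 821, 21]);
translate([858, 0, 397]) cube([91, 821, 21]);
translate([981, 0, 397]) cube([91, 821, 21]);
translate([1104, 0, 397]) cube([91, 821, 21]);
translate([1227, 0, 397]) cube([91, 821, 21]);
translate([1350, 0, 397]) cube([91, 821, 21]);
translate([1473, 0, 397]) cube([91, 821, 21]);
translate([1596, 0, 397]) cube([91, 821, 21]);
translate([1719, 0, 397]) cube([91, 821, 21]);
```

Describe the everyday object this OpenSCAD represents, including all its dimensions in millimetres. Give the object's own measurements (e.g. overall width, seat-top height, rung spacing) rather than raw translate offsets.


A bed frame 1932 mm long (x) by 821 mm wide (y). Four 88×88 mm corner posts, 491 mm tall, at the corners of the footprint. Four rails of 22 mm thickness and 168 mm height run between adjacent posts with their undersides at z = 229 mm, their outer faces flush with the outside of the frame (the two x-running rails run between the posts' inner faces; the two y-running rails run between the posts' inner faces). 14 slats, each 91 mm wide (x) and 21 mm thick, lie across the top of the two x-running rails, running the full 821 mm width of the frame in y; along x they sit between the end posts with a 32 mm gap after the −x posts and between neighbouring slats, leaving 34 mm before the +x posts.


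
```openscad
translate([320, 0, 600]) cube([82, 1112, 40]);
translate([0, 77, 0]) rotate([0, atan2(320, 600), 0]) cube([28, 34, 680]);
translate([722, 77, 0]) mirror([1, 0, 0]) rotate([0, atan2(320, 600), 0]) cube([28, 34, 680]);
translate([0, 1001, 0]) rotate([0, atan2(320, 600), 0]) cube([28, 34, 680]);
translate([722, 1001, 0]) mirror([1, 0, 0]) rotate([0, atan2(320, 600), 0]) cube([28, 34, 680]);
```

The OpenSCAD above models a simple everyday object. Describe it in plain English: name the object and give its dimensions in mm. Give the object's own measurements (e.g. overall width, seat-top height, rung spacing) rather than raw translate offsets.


A sawhorse. A 82×1112×40 mm beam (x, y, z) sits on two A-frame leg pairs. Each pair is two raked legs of 28×34 mm section (34 mm along y) splaying symmetrically in x. Each leg rises 600 mm vertically over 320 mm of horizontal reach and is 680 mm long along its own axis. Every leg's outer bottom edge rests on the floor and its outer top edge meets a bottom edge of the beam — the left legs (tilting toward +x) meet the beam's −x bottom edge, the right legs (their mirror images, tilting toward −x) meet its +x bottom edge — so the leg tops tuck under the beam, the beam's underside is 600 mm above the floor, and the feet are 722 mm apart outside-to-outside with the beam centred between them. The two leg pairs are set in 77 mm from either end of the beam.


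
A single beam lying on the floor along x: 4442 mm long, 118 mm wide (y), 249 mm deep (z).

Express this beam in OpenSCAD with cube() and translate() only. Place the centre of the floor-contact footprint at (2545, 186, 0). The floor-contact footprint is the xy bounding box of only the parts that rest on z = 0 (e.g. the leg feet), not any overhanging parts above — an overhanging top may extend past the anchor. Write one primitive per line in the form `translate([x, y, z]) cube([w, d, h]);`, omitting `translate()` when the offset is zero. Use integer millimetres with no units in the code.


translate([324, 127, 0]) cube([4442, 118, 249]);


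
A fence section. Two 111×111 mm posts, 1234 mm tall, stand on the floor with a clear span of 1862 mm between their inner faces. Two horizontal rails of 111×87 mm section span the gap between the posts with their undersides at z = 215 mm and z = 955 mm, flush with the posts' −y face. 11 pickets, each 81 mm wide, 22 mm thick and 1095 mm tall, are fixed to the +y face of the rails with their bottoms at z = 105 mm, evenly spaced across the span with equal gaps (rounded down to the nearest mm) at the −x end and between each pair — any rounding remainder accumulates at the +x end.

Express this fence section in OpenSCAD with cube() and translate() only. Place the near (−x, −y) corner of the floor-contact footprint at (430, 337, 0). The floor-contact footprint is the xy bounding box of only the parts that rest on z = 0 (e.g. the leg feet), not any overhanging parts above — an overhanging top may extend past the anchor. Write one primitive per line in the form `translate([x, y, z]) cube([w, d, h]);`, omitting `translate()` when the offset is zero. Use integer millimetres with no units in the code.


translate([430, 337, 0]) cube([111, 111, 1234]);
translate([2403, 337, 0]) cube([111, 111, 1234]);
translate([541, 337, 215]) cube([1862, 111, 87]);
translate([541, 337, 955]) cube([1862, 111, 87]);
translate([621, 448, 105]) cube([81, 22, 1095]);
translate([782, 448, 105]) cube([81, 22, 1095]);
translate([943, 448, 105]) cube([81, 22, 1095]);
translate([1104, 448, 105]) cube([81, 22, 1095]);
translate([1265, 448, 105]) cube([81, 22, 1095]);
translate([1426, 448, 105]) cube([81, 22, 1095]);
translate([1587, 448, 105]) cube([81, 22, 1095]);
translate([1748, 448, 105]) cube([81, 22, 1095]);
translate([1909, 448, 105]) cube([81, 22, 1095]);
translate([2070, 448, 105]) cube([81, 22, 1095]);
translate([2231, 448, 105]) cube([81, 22, 1095]);


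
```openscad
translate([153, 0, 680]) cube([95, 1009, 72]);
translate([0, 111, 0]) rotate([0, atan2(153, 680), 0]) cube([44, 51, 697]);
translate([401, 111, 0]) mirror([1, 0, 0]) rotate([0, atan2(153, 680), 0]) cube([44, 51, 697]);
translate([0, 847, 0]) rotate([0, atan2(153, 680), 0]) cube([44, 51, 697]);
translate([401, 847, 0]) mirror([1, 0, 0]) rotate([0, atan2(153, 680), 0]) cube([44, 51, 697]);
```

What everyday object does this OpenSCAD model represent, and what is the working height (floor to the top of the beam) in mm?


A sawhorse. The overall height is 752 mm.

A beam across two mirrored pairs of raked legs — a sawhorse. The beam's underside is at z = 680 (matching the legs' vertical rise in atan2(153, 680)) and the beam is 72 mm tall, so its top is at 680 + 72 = 752 mm. The raked legs top out at the beam's underside, so that is the highest point.


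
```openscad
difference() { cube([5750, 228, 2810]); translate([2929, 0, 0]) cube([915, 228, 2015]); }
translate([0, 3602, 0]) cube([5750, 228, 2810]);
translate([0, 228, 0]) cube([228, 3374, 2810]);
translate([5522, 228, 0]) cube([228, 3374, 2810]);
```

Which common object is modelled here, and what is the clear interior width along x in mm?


A single room. The interior width is 5294 mm.

Four walls enclosing a rectangle with a door in the front wall — a room. Outside width 5750 minus two 228 mm walls gives 5294 mm.
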